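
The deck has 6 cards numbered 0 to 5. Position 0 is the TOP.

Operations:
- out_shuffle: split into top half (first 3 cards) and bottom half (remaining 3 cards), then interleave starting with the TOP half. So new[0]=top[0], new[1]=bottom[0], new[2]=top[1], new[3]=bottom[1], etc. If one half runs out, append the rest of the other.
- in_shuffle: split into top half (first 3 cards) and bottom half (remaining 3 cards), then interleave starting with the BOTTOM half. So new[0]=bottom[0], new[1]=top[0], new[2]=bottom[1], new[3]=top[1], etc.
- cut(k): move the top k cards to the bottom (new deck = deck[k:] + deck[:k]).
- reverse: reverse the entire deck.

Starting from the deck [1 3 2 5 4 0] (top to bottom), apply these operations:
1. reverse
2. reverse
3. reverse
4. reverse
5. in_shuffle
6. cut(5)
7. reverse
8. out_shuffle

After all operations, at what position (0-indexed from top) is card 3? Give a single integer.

After op 1 (reverse): [0 4 5 2 3 1]
After op 2 (reverse): [1 3 2 5 4 0]
After op 3 (reverse): [0 4 5 2 3 1]
After op 4 (reverse): [1 3 2 5 4 0]
After op 5 (in_shuffle): [5 1 4 3 0 2]
After op 6 (cut(5)): [2 5 1 4 3 0]
After op 7 (reverse): [0 3 4 1 5 2]
After op 8 (out_shuffle): [0 1 3 5 4 2]
Card 3 is at position 2.

Answer: 2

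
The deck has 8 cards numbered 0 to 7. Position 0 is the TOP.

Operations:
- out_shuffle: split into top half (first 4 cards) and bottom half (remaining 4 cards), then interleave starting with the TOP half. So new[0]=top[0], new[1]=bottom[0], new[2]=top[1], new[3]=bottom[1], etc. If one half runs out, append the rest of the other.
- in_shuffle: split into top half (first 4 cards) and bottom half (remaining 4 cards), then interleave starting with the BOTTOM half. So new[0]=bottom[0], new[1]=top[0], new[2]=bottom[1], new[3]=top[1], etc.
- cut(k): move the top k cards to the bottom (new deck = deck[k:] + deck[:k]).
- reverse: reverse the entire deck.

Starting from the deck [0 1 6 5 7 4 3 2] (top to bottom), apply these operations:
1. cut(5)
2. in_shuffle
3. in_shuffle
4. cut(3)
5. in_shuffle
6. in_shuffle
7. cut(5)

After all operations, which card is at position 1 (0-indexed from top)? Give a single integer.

Answer: 0

Derivation:
After op 1 (cut(5)): [4 3 2 0 1 6 5 7]
After op 2 (in_shuffle): [1 4 6 3 5 2 7 0]
After op 3 (in_shuffle): [5 1 2 4 7 6 0 3]
After op 4 (cut(3)): [4 7 6 0 3 5 1 2]
After op 5 (in_shuffle): [3 4 5 7 1 6 2 0]
After op 6 (in_shuffle): [1 3 6 4 2 5 0 7]
After op 7 (cut(5)): [5 0 7 1 3 6 4 2]
Position 1: card 0.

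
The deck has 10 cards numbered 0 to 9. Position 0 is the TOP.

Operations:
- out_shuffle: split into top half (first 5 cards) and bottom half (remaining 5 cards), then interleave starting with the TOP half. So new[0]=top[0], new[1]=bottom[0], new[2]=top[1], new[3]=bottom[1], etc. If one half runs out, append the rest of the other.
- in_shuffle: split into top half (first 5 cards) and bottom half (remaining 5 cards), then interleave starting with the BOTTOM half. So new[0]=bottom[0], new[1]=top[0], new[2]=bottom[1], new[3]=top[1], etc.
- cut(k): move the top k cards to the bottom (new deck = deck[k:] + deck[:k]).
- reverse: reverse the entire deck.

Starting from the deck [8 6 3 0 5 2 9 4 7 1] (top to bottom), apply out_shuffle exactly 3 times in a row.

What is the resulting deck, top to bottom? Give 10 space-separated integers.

After op 1 (out_shuffle): [8 2 6 9 3 4 0 7 5 1]
After op 2 (out_shuffle): [8 4 2 0 6 7 9 5 3 1]
After op 3 (out_shuffle): [8 7 4 9 2 5 0 3 6 1]

Answer: 8 7 4 9 2 5 0 3 6 1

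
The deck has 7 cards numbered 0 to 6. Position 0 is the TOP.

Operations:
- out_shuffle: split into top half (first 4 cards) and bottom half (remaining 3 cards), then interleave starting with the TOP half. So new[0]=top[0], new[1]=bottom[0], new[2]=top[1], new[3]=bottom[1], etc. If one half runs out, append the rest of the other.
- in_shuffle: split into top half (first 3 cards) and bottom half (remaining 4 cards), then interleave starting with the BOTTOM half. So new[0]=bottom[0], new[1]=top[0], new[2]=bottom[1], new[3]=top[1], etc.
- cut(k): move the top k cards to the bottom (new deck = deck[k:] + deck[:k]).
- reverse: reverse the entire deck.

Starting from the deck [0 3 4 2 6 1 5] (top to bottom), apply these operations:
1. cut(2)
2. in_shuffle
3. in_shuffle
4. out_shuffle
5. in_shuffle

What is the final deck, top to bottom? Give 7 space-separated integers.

Answer: 5 2 0 6 3 1 4

Derivation:
After op 1 (cut(2)): [4 2 6 1 5 0 3]
After op 2 (in_shuffle): [1 4 5 2 0 6 3]
After op 3 (in_shuffle): [2 1 0 4 6 5 3]
After op 4 (out_shuffle): [2 6 1 5 0 3 4]
After op 5 (in_shuffle): [5 2 0 6 3 1 4]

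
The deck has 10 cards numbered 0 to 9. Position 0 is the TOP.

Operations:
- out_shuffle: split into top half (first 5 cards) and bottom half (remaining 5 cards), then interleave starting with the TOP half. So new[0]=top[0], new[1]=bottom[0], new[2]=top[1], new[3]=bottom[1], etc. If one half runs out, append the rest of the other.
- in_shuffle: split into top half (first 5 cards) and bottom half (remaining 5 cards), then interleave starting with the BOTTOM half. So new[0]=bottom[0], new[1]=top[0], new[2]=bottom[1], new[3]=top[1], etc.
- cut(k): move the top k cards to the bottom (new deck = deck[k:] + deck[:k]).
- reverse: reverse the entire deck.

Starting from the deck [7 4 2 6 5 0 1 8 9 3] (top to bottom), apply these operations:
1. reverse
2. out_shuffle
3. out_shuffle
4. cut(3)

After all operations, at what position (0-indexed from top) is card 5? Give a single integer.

After op 1 (reverse): [3 9 8 1 0 5 6 2 4 7]
After op 2 (out_shuffle): [3 5 9 6 8 2 1 4 0 7]
After op 3 (out_shuffle): [3 2 5 1 9 4 6 0 8 7]
After op 4 (cut(3)): [1 9 4 6 0 8 7 3 2 5]
Card 5 is at position 9.

Answer: 9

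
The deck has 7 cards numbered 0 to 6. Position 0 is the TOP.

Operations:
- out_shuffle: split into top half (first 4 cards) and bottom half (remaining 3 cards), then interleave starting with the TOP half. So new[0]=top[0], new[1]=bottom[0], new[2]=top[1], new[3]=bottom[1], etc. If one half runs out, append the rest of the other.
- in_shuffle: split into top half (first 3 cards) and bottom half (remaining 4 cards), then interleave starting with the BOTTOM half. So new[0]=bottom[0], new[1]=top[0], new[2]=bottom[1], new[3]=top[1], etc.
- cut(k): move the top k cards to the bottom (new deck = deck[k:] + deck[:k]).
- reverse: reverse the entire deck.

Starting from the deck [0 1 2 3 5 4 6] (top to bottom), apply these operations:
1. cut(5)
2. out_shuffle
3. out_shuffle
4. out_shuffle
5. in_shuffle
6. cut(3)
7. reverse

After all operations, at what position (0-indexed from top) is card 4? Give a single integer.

Answer: 1

Derivation:
After op 1 (cut(5)): [4 6 0 1 2 3 5]
After op 2 (out_shuffle): [4 2 6 3 0 5 1]
After op 3 (out_shuffle): [4 0 2 5 6 1 3]
After op 4 (out_shuffle): [4 6 0 1 2 3 5]
After op 5 (in_shuffle): [1 4 2 6 3 0 5]
After op 6 (cut(3)): [6 3 0 5 1 4 2]
After op 7 (reverse): [2 4 1 5 0 3 6]
Card 4 is at position 1.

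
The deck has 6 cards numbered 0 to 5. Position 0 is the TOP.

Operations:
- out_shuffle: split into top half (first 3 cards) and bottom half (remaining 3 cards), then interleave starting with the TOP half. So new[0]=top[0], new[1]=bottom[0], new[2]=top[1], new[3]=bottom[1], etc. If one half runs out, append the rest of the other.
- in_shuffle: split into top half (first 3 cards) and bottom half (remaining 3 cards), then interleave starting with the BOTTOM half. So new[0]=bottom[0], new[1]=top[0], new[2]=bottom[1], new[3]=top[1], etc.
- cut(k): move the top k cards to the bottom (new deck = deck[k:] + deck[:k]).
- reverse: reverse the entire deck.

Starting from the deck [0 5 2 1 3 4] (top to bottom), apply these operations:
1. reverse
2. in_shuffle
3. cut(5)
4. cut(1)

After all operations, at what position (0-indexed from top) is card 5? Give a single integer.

Answer: 2

Derivation:
After op 1 (reverse): [4 3 1 2 5 0]
After op 2 (in_shuffle): [2 4 5 3 0 1]
After op 3 (cut(5)): [1 2 4 5 3 0]
After op 4 (cut(1)): [2 4 5 3 0 1]
Card 5 is at position 2.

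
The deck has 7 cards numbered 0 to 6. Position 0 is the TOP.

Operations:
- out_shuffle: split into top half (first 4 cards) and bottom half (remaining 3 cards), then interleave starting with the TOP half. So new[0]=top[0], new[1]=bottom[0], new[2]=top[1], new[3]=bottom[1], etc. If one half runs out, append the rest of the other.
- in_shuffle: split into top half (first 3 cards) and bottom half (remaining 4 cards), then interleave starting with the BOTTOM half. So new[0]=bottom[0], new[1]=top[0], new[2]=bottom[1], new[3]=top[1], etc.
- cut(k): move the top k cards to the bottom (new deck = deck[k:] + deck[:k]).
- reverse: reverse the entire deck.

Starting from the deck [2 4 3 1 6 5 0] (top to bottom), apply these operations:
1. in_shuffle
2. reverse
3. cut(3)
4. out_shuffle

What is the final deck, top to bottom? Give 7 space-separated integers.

After op 1 (in_shuffle): [1 2 6 4 5 3 0]
After op 2 (reverse): [0 3 5 4 6 2 1]
After op 3 (cut(3)): [4 6 2 1 0 3 5]
After op 4 (out_shuffle): [4 0 6 3 2 5 1]

Answer: 4 0 6 3 2 5 1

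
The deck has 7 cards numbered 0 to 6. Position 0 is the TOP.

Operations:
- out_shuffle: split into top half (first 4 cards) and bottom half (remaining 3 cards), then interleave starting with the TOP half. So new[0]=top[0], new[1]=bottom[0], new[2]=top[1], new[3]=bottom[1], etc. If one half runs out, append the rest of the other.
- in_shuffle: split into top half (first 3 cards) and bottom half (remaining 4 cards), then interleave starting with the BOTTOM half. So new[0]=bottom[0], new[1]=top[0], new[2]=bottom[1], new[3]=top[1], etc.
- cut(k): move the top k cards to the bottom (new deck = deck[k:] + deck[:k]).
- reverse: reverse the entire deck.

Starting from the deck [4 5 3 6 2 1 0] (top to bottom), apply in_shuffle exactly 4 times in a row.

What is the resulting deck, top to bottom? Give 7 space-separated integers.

Answer: 6 4 2 5 1 3 0

Derivation:
After op 1 (in_shuffle): [6 4 2 5 1 3 0]
After op 2 (in_shuffle): [5 6 1 4 3 2 0]
After op 3 (in_shuffle): [4 5 3 6 2 1 0]
After op 4 (in_shuffle): [6 4 2 5 1 3 0]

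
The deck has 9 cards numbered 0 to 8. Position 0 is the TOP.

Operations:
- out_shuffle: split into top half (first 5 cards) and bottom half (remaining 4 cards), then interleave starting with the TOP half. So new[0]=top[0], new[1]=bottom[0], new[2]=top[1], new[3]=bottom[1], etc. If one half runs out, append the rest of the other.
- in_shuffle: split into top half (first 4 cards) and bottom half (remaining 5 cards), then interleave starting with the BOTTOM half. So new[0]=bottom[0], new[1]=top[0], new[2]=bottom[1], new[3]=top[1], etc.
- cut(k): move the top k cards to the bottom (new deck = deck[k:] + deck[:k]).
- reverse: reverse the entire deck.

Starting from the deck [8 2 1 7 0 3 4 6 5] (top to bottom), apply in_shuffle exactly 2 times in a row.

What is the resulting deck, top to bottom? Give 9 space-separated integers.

Answer: 4 0 1 8 6 3 7 2 5

Derivation:
After op 1 (in_shuffle): [0 8 3 2 4 1 6 7 5]
After op 2 (in_shuffle): [4 0 1 8 6 3 7 2 5]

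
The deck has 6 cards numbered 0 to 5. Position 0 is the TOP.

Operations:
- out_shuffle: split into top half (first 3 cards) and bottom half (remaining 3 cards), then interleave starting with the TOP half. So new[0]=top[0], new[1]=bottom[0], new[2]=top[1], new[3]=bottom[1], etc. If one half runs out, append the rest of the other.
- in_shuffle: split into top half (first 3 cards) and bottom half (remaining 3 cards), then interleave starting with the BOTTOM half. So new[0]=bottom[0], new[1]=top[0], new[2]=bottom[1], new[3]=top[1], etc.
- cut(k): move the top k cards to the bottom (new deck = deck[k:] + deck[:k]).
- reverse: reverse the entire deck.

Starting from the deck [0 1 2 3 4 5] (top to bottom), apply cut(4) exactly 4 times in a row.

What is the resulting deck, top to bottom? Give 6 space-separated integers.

Answer: 4 5 0 1 2 3

Derivation:
After op 1 (cut(4)): [4 5 0 1 2 3]
After op 2 (cut(4)): [2 3 4 5 0 1]
After op 3 (cut(4)): [0 1 2 3 4 5]
After op 4 (cut(4)): [4 5 0 1 2 3]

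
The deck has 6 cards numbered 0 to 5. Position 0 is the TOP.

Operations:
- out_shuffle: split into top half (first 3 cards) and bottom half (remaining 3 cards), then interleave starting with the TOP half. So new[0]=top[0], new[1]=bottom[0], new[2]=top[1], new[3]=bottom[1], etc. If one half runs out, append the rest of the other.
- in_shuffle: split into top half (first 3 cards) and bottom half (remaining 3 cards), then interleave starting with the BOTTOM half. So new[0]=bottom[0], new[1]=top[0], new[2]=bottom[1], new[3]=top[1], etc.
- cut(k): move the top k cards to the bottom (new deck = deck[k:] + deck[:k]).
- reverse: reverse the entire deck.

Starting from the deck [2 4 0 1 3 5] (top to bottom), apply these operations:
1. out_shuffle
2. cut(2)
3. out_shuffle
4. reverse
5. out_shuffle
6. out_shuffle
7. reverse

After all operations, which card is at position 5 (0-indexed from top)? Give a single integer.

Answer: 1

Derivation:
After op 1 (out_shuffle): [2 1 4 3 0 5]
After op 2 (cut(2)): [4 3 0 5 2 1]
After op 3 (out_shuffle): [4 5 3 2 0 1]
After op 4 (reverse): [1 0 2 3 5 4]
After op 5 (out_shuffle): [1 3 0 5 2 4]
After op 6 (out_shuffle): [1 5 3 2 0 4]
After op 7 (reverse): [4 0 2 3 5 1]
Position 5: card 1.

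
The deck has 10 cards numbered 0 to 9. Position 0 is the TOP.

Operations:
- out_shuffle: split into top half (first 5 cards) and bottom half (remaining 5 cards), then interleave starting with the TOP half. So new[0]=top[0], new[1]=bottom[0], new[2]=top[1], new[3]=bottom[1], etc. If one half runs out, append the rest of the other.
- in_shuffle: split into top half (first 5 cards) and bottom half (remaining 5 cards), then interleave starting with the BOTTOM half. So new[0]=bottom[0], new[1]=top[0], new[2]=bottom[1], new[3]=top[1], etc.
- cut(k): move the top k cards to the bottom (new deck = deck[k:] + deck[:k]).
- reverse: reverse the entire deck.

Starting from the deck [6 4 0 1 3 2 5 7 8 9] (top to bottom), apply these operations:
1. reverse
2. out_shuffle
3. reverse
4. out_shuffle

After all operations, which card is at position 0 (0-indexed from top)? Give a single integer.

After op 1 (reverse): [9 8 7 5 2 3 1 0 4 6]
After op 2 (out_shuffle): [9 3 8 1 7 0 5 4 2 6]
After op 3 (reverse): [6 2 4 5 0 7 1 8 3 9]
After op 4 (out_shuffle): [6 7 2 1 4 8 5 3 0 9]
Position 0: card 6.

Answer: 6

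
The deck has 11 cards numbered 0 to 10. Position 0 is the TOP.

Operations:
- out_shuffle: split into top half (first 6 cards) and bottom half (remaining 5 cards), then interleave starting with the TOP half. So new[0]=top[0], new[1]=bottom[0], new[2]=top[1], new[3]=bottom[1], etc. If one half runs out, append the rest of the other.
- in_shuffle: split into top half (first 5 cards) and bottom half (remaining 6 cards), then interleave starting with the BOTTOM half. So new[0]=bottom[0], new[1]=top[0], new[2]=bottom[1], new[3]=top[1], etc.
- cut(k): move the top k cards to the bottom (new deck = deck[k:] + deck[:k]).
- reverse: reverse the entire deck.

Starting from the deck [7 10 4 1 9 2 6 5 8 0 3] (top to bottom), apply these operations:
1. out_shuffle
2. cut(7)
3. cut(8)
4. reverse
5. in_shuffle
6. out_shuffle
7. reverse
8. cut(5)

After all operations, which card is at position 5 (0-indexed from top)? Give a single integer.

After op 1 (out_shuffle): [7 6 10 5 4 8 1 0 9 3 2]
After op 2 (cut(7)): [0 9 3 2 7 6 10 5 4 8 1]
After op 3 (cut(8)): [4 8 1 0 9 3 2 7 6 10 5]
After op 4 (reverse): [5 10 6 7 2 3 9 0 1 8 4]
After op 5 (in_shuffle): [3 5 9 10 0 6 1 7 8 2 4]
After op 6 (out_shuffle): [3 1 5 7 9 8 10 2 0 4 6]
After op 7 (reverse): [6 4 0 2 10 8 9 7 5 1 3]
After op 8 (cut(5)): [8 9 7 5 1 3 6 4 0 2 10]
Position 5: card 3.

Answer: 3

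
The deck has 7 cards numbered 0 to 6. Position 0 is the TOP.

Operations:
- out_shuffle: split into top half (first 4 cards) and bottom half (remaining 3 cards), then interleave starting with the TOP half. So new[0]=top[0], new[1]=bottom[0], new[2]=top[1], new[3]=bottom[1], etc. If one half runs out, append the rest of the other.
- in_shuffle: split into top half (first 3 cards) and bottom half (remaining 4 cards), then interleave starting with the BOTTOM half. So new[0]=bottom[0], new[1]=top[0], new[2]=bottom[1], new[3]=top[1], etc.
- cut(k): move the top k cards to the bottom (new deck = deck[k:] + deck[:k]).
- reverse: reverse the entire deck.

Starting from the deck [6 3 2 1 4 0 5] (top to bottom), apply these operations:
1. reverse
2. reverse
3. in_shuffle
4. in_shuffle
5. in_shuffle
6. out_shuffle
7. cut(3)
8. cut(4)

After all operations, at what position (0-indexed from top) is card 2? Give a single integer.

Answer: 4

Derivation:
After op 1 (reverse): [5 0 4 1 2 3 6]
After op 2 (reverse): [6 3 2 1 4 0 5]
After op 3 (in_shuffle): [1 6 4 3 0 2 5]
After op 4 (in_shuffle): [3 1 0 6 2 4 5]
After op 5 (in_shuffle): [6 3 2 1 4 0 5]
After op 6 (out_shuffle): [6 4 3 0 2 5 1]
After op 7 (cut(3)): [0 2 5 1 6 4 3]
After op 8 (cut(4)): [6 4 3 0 2 5 1]
Card 2 is at position 4.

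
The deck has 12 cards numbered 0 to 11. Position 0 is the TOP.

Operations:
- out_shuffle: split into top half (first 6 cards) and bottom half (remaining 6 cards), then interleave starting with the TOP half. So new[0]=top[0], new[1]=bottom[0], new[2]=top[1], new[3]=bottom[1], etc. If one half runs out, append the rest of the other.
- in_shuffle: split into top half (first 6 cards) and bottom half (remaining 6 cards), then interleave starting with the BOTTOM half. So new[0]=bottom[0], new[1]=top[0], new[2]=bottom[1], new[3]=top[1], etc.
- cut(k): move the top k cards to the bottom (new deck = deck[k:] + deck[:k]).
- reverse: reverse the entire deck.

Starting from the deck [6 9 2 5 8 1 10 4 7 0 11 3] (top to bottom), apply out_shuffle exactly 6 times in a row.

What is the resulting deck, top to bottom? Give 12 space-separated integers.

Answer: 6 1 11 8 0 5 7 2 4 9 10 3

Derivation:
After op 1 (out_shuffle): [6 10 9 4 2 7 5 0 8 11 1 3]
After op 2 (out_shuffle): [6 5 10 0 9 8 4 11 2 1 7 3]
After op 3 (out_shuffle): [6 4 5 11 10 2 0 1 9 7 8 3]
After op 4 (out_shuffle): [6 0 4 1 5 9 11 7 10 8 2 3]
After op 5 (out_shuffle): [6 11 0 7 4 10 1 8 5 2 9 3]
After op 6 (out_shuffle): [6 1 11 8 0 5 7 2 4 9 10 3]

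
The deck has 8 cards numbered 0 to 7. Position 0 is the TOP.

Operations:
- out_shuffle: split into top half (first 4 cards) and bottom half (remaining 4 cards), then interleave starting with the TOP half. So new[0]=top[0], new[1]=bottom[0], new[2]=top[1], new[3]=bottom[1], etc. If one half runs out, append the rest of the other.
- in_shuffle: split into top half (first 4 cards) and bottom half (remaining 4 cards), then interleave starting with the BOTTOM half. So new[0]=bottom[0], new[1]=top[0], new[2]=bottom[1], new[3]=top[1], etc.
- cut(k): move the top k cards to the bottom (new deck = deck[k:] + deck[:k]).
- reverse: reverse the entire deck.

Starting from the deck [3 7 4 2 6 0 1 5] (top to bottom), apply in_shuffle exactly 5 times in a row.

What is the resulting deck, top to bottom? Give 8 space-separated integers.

After op 1 (in_shuffle): [6 3 0 7 1 4 5 2]
After op 2 (in_shuffle): [1 6 4 3 5 0 2 7]
After op 3 (in_shuffle): [5 1 0 6 2 4 7 3]
After op 4 (in_shuffle): [2 5 4 1 7 0 3 6]
After op 5 (in_shuffle): [7 2 0 5 3 4 6 1]

Answer: 7 2 0 5 3 4 6 1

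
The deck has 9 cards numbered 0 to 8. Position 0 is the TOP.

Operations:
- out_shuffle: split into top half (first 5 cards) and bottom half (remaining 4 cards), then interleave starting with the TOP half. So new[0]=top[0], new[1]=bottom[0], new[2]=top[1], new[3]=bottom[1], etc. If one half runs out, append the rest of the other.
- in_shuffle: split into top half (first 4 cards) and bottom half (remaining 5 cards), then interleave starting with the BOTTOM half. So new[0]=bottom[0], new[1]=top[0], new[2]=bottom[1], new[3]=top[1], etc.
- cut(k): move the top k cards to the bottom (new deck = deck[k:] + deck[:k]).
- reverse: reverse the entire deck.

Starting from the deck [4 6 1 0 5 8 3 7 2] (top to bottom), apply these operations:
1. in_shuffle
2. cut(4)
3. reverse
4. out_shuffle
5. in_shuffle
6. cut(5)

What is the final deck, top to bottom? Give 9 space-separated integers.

After op 1 (in_shuffle): [5 4 8 6 3 1 7 0 2]
After op 2 (cut(4)): [3 1 7 0 2 5 4 8 6]
After op 3 (reverse): [6 8 4 5 2 0 7 1 3]
After op 4 (out_shuffle): [6 0 8 7 4 1 5 3 2]
After op 5 (in_shuffle): [4 6 1 0 5 8 3 7 2]
After op 6 (cut(5)): [8 3 7 2 4 6 1 0 5]

Answer: 8 3 7 2 4 6 1 0 5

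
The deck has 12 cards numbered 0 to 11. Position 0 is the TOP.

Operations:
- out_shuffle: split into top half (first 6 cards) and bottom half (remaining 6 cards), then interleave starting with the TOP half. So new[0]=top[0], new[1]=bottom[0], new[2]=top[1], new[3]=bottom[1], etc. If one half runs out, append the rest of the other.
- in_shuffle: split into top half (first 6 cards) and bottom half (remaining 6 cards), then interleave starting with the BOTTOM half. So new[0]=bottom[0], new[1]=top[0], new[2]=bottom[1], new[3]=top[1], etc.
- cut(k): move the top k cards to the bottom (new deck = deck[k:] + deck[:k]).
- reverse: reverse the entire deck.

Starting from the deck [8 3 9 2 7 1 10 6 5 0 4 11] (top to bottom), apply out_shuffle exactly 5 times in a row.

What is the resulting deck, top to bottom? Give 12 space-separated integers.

After op 1 (out_shuffle): [8 10 3 6 9 5 2 0 7 4 1 11]
After op 2 (out_shuffle): [8 2 10 0 3 7 6 4 9 1 5 11]
After op 3 (out_shuffle): [8 6 2 4 10 9 0 1 3 5 7 11]
After op 4 (out_shuffle): [8 0 6 1 2 3 4 5 10 7 9 11]
After op 5 (out_shuffle): [8 4 0 5 6 10 1 7 2 9 3 11]

Answer: 8 4 0 5 6 10 1 7 2 9 3 11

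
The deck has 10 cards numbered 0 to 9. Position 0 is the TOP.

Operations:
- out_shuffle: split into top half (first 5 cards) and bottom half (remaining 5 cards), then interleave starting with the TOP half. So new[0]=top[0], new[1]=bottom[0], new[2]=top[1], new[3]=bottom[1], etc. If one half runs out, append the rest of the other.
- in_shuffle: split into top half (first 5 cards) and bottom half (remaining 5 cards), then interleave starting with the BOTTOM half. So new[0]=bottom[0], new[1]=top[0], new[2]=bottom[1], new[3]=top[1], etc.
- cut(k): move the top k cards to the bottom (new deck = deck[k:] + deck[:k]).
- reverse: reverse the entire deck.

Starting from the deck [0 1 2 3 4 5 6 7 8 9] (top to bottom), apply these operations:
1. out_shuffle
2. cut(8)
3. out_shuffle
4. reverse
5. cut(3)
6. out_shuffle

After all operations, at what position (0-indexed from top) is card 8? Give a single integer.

Answer: 5

Derivation:
After op 1 (out_shuffle): [0 5 1 6 2 7 3 8 4 9]
After op 2 (cut(8)): [4 9 0 5 1 6 2 7 3 8]
After op 3 (out_shuffle): [4 6 9 2 0 7 5 3 1 8]
After op 4 (reverse): [8 1 3 5 7 0 2 9 6 4]
After op 5 (cut(3)): [5 7 0 2 9 6 4 8 1 3]
After op 6 (out_shuffle): [5 6 7 4 0 8 2 1 9 3]
Card 8 is at position 5.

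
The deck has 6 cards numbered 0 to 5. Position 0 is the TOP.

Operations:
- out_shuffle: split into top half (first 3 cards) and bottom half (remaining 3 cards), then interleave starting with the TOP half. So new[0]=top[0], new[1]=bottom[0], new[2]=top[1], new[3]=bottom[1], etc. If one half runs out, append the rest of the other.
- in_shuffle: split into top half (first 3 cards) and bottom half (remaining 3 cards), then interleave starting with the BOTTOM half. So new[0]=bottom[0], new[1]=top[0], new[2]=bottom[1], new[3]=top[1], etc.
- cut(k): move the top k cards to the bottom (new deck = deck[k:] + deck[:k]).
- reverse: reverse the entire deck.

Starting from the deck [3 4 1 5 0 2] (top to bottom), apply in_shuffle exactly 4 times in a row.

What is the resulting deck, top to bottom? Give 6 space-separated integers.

After op 1 (in_shuffle): [5 3 0 4 2 1]
After op 2 (in_shuffle): [4 5 2 3 1 0]
After op 3 (in_shuffle): [3 4 1 5 0 2]
After op 4 (in_shuffle): [5 3 0 4 2 1]

Answer: 5 3 0 4 2 1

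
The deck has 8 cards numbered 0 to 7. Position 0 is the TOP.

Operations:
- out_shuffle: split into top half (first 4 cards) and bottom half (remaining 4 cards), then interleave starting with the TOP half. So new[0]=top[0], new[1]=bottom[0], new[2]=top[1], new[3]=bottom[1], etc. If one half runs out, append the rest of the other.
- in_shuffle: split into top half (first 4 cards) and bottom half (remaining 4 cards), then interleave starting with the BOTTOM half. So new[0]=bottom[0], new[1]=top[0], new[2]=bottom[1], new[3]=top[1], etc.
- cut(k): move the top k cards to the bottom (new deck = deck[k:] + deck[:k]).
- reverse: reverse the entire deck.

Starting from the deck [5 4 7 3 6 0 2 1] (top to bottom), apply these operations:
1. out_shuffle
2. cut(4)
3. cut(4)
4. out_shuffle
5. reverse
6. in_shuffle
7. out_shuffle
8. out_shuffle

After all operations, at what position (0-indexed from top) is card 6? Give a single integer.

After op 1 (out_shuffle): [5 6 4 0 7 2 3 1]
After op 2 (cut(4)): [7 2 3 1 5 6 4 0]
After op 3 (cut(4)): [5 6 4 0 7 2 3 1]
After op 4 (out_shuffle): [5 7 6 2 4 3 0 1]
After op 5 (reverse): [1 0 3 4 2 6 7 5]
After op 6 (in_shuffle): [2 1 6 0 7 3 5 4]
After op 7 (out_shuffle): [2 7 1 3 6 5 0 4]
After op 8 (out_shuffle): [2 6 7 5 1 0 3 4]
Card 6 is at position 1.

Answer: 1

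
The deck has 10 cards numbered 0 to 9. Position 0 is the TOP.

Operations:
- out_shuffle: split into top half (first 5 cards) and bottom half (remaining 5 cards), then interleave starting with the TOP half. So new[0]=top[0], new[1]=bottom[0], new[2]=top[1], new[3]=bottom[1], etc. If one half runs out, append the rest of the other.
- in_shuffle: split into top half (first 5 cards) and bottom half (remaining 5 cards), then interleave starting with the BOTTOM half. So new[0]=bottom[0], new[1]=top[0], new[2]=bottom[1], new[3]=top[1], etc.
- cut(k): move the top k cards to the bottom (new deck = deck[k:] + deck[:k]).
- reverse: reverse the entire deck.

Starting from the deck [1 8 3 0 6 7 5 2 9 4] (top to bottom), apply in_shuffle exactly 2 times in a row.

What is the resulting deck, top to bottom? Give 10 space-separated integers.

Answer: 3 7 9 1 0 5 4 8 6 2

Derivation:
After op 1 (in_shuffle): [7 1 5 8 2 3 9 0 4 6]
After op 2 (in_shuffle): [3 7 9 1 0 5 4 8 6 2]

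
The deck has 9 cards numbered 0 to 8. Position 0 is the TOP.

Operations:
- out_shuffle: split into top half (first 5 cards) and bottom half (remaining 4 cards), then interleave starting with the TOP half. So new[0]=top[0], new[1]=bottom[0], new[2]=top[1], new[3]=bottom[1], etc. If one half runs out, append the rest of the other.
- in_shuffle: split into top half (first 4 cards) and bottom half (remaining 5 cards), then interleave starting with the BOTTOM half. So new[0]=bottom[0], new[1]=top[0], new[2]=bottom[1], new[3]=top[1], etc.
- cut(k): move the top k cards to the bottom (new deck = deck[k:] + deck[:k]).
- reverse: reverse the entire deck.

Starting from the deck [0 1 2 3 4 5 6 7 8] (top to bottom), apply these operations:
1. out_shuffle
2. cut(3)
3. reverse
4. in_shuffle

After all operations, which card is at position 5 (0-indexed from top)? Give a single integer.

Answer: 0

Derivation:
After op 1 (out_shuffle): [0 5 1 6 2 7 3 8 4]
After op 2 (cut(3)): [6 2 7 3 8 4 0 5 1]
After op 3 (reverse): [1 5 0 4 8 3 7 2 6]
After op 4 (in_shuffle): [8 1 3 5 7 0 2 4 6]
Position 5: card 0.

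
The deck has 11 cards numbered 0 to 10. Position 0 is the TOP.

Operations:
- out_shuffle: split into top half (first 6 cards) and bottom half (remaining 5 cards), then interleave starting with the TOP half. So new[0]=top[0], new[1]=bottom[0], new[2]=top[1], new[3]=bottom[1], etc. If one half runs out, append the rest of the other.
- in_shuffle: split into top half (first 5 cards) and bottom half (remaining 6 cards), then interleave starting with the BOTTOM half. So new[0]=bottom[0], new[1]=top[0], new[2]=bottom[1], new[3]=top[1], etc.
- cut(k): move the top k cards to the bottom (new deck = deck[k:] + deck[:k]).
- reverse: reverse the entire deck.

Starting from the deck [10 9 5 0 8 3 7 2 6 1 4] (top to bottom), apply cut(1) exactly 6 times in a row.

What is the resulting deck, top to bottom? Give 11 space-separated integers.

After op 1 (cut(1)): [9 5 0 8 3 7 2 6 1 4 10]
After op 2 (cut(1)): [5 0 8 3 7 2 6 1 4 10 9]
After op 3 (cut(1)): [0 8 3 7 2 6 1 4 10 9 5]
After op 4 (cut(1)): [8 3 7 2 6 1 4 10 9 5 0]
After op 5 (cut(1)): [3 7 2 6 1 4 10 9 5 0 8]
After op 6 (cut(1)): [7 2 6 1 4 10 9 5 0 8 3]

Answer: 7 2 6 1 4 10 9 5 0 8 3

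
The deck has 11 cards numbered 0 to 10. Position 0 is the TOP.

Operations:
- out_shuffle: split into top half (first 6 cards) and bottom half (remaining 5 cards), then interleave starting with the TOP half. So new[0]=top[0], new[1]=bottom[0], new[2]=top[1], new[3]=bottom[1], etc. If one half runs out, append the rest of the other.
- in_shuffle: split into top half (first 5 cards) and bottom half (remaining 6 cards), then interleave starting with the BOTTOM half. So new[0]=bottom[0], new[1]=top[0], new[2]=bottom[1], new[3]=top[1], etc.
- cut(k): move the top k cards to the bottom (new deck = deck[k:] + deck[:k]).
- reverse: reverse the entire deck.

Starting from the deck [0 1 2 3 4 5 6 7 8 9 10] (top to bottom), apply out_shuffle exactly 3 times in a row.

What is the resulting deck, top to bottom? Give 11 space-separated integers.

Answer: 0 7 3 10 6 2 9 5 1 8 4

Derivation:
After op 1 (out_shuffle): [0 6 1 7 2 8 3 9 4 10 5]
After op 2 (out_shuffle): [0 3 6 9 1 4 7 10 2 5 8]
After op 3 (out_shuffle): [0 7 3 10 6 2 9 5 1 8 4]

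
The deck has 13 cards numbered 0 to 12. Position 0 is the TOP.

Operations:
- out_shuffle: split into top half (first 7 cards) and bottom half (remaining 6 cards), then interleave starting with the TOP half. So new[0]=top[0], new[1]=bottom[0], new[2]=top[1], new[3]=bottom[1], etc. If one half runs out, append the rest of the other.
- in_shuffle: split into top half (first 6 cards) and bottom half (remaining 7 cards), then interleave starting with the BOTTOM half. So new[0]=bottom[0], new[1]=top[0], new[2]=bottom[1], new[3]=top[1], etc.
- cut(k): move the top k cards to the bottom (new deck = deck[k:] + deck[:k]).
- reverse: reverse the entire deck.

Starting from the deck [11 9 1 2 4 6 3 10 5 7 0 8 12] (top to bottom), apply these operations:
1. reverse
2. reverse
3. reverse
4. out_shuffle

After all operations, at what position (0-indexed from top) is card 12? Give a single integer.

Answer: 0

Derivation:
After op 1 (reverse): [12 8 0 7 5 10 3 6 4 2 1 9 11]
After op 2 (reverse): [11 9 1 2 4 6 3 10 5 7 0 8 12]
After op 3 (reverse): [12 8 0 7 5 10 3 6 4 2 1 9 11]
After op 4 (out_shuffle): [12 6 8 4 0 2 7 1 5 9 10 11 3]
Card 12 is at position 0.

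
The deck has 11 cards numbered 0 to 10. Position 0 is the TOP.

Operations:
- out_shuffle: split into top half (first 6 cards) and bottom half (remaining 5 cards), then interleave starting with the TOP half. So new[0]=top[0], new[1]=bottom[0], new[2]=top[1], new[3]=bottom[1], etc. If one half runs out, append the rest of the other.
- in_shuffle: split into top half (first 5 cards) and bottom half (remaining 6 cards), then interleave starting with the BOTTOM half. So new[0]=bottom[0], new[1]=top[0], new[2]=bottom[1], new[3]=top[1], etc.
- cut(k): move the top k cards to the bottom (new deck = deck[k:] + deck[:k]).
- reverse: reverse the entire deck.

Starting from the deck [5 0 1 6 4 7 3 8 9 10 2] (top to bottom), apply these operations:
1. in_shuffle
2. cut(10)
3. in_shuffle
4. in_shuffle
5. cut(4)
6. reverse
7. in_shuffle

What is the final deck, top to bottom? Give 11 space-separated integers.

Answer: 9 2 0 6 7 8 10 5 1 4 3

Derivation:
After op 1 (in_shuffle): [7 5 3 0 8 1 9 6 10 4 2]
After op 2 (cut(10)): [2 7 5 3 0 8 1 9 6 10 4]
After op 3 (in_shuffle): [8 2 1 7 9 5 6 3 10 0 4]
After op 4 (in_shuffle): [5 8 6 2 3 1 10 7 0 9 4]
After op 5 (cut(4)): [3 1 10 7 0 9 4 5 8 6 2]
After op 6 (reverse): [2 6 8 5 4 9 0 7 10 1 3]
After op 7 (in_shuffle): [9 2 0 6 7 8 10 5 1 4 3]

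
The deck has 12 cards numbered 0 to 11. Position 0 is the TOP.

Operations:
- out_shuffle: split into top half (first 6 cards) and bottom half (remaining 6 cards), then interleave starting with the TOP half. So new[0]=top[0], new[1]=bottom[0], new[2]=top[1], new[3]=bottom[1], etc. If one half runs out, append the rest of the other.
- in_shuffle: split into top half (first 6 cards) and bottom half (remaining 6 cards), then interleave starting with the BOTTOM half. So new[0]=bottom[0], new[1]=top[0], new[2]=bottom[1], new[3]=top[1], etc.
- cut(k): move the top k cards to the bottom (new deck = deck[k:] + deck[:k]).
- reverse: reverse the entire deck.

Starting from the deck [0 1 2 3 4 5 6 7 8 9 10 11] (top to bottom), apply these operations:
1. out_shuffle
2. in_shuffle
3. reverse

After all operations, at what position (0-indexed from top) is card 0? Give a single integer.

After op 1 (out_shuffle): [0 6 1 7 2 8 3 9 4 10 5 11]
After op 2 (in_shuffle): [3 0 9 6 4 1 10 7 5 2 11 8]
After op 3 (reverse): [8 11 2 5 7 10 1 4 6 9 0 3]
Card 0 is at position 10.

Answer: 10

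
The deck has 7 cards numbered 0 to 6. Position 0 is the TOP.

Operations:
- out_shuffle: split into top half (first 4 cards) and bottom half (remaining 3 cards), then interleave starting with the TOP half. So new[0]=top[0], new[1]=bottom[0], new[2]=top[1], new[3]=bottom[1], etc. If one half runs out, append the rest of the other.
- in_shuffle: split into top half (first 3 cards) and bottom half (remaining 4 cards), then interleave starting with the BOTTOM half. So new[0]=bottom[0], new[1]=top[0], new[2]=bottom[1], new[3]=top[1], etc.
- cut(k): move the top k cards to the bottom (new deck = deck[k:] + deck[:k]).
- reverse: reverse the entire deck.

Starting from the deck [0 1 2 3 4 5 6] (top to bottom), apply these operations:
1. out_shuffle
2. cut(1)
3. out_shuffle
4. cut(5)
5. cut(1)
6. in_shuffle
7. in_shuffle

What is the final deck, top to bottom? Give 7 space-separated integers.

Answer: 4 1 5 2 6 3 0

Derivation:
After op 1 (out_shuffle): [0 4 1 5 2 6 3]
After op 2 (cut(1)): [4 1 5 2 6 3 0]
After op 3 (out_shuffle): [4 6 1 3 5 0 2]
After op 4 (cut(5)): [0 2 4 6 1 3 5]
After op 5 (cut(1)): [2 4 6 1 3 5 0]
After op 6 (in_shuffle): [1 2 3 4 5 6 0]
After op 7 (in_shuffle): [4 1 5 2 6 3 0]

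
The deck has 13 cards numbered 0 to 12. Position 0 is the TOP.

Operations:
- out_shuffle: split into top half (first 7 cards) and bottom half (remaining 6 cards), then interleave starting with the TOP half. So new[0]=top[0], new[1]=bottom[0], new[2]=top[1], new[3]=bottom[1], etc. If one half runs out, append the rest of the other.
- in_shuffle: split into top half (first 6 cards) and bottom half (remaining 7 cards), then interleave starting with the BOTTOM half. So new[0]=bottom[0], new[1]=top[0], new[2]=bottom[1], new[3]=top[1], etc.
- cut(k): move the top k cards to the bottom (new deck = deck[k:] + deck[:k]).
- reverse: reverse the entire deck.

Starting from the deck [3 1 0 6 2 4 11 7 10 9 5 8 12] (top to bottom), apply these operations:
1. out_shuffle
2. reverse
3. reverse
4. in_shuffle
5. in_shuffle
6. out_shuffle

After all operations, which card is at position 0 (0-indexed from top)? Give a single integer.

Answer: 8

Derivation:
After op 1 (out_shuffle): [3 7 1 10 0 9 6 5 2 8 4 12 11]
After op 2 (reverse): [11 12 4 8 2 5 6 9 0 10 1 7 3]
After op 3 (reverse): [3 7 1 10 0 9 6 5 2 8 4 12 11]
After op 4 (in_shuffle): [6 3 5 7 2 1 8 10 4 0 12 9 11]
After op 5 (in_shuffle): [8 6 10 3 4 5 0 7 12 2 9 1 11]
After op 6 (out_shuffle): [8 7 6 12 10 2 3 9 4 1 5 11 0]
Position 0: card 8.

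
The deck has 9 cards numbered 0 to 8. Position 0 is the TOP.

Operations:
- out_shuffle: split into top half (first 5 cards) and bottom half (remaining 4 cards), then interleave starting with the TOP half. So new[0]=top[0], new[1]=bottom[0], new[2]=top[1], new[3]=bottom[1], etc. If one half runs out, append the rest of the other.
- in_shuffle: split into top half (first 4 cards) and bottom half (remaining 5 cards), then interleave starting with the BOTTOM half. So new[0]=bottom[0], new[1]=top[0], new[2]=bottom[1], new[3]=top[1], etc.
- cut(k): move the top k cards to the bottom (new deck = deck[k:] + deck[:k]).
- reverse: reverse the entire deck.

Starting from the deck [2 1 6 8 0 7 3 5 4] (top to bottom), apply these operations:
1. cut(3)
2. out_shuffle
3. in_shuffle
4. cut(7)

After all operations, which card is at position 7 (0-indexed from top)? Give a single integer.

Answer: 0

Derivation:
After op 1 (cut(3)): [8 0 7 3 5 4 2 1 6]
After op 2 (out_shuffle): [8 4 0 2 7 1 3 6 5]
After op 3 (in_shuffle): [7 8 1 4 3 0 6 2 5]
After op 4 (cut(7)): [2 5 7 8 1 4 3 0 6]
Position 7: card 0.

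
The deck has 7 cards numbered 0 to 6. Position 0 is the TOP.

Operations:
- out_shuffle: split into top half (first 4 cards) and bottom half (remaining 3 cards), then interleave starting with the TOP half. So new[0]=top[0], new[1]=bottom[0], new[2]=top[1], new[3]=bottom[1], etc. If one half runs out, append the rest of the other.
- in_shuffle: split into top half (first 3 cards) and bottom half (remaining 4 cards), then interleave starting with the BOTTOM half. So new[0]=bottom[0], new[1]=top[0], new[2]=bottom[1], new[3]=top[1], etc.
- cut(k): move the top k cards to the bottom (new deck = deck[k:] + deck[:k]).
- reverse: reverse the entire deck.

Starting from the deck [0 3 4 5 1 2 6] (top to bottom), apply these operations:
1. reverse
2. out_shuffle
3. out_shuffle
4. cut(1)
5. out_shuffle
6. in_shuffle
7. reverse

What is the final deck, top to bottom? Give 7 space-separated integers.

After op 1 (reverse): [6 2 1 5 4 3 0]
After op 2 (out_shuffle): [6 4 2 3 1 0 5]
After op 3 (out_shuffle): [6 1 4 0 2 5 3]
After op 4 (cut(1)): [1 4 0 2 5 3 6]
After op 5 (out_shuffle): [1 5 4 3 0 6 2]
After op 6 (in_shuffle): [3 1 0 5 6 4 2]
After op 7 (reverse): [2 4 6 5 0 1 3]

Answer: 2 4 6 5 0 1 3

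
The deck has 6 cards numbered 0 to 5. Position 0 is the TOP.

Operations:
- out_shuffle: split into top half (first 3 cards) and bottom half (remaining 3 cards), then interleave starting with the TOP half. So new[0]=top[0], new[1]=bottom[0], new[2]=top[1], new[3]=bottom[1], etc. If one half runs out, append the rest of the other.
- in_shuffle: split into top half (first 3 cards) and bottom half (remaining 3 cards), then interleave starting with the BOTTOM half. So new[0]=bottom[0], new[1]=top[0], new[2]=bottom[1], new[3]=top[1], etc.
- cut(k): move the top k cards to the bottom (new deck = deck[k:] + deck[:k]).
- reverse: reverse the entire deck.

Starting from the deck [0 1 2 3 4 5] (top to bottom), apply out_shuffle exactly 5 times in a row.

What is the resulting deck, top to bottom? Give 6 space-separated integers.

Answer: 0 3 1 4 2 5

Derivation:
After op 1 (out_shuffle): [0 3 1 4 2 5]
After op 2 (out_shuffle): [0 4 3 2 1 5]
After op 3 (out_shuffle): [0 2 4 1 3 5]
After op 4 (out_shuffle): [0 1 2 3 4 5]
After op 5 (out_shuffle): [0 3 1 4 2 5]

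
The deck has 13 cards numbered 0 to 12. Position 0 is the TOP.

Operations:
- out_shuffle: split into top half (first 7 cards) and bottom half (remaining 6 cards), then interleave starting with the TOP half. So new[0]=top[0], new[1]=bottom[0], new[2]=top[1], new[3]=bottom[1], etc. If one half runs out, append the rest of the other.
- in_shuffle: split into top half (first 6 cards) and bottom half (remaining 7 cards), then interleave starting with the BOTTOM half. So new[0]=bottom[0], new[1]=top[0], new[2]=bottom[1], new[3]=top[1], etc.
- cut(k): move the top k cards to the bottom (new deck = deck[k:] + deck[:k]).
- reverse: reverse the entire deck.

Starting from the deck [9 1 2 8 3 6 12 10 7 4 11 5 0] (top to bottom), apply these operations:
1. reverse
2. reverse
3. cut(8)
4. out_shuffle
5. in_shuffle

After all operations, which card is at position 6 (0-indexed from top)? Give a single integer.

After op 1 (reverse): [0 5 11 4 7 10 12 6 3 8 2 1 9]
After op 2 (reverse): [9 1 2 8 3 6 12 10 7 4 11 5 0]
After op 3 (cut(8)): [7 4 11 5 0 9 1 2 8 3 6 12 10]
After op 4 (out_shuffle): [7 2 4 8 11 3 5 6 0 12 9 10 1]
After op 5 (in_shuffle): [5 7 6 2 0 4 12 8 9 11 10 3 1]
Position 6: card 12.

Answer: 12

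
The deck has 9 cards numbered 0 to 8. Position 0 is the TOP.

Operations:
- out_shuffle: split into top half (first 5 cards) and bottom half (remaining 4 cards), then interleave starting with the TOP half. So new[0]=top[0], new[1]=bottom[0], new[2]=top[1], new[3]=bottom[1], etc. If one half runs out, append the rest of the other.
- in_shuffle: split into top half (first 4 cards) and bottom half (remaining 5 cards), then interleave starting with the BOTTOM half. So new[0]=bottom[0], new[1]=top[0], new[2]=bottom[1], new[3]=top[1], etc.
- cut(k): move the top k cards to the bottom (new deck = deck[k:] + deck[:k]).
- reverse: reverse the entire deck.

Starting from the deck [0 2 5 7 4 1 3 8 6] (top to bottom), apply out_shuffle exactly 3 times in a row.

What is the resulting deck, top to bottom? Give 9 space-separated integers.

Answer: 0 6 8 3 1 4 7 5 2

Derivation:
After op 1 (out_shuffle): [0 1 2 3 5 8 7 6 4]
After op 2 (out_shuffle): [0 8 1 7 2 6 3 4 5]
After op 3 (out_shuffle): [0 6 8 3 1 4 7 5 2]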